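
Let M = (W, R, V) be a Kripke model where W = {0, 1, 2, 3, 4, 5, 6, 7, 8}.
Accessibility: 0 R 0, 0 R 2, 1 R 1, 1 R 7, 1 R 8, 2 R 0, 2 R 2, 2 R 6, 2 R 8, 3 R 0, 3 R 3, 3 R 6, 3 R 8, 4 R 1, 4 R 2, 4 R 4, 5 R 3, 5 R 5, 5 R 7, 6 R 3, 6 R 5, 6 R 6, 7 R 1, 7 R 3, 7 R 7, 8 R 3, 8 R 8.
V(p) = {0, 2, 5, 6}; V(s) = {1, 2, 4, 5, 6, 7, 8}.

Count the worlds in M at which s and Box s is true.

Let φ = s and Box s. Evaluate φ at each world:
  0 (successors {0, 2}): φ is false.
  1 (successors {1, 7, 8}): φ is true.
  2 (successors {0, 2, 6, 8}): φ is false.
  3 (successors {0, 3, 6, 8}): φ is false.
  4 (successors {1, 2, 4}): φ is true.
  5 (successors {3, 5, 7}): φ is false.
  6 (successors {3, 5, 6}): φ is false.
  7 (successors {1, 3, 7}): φ is false.
  8 (successors {3, 8}): φ is false.
For instance, at 8:
  At 8: s is true, Box s is false, so s and Box s is false.
    At 8: Box s requires s at every successor {3, 8}.
      s fails at 3, so Box s is false at 8.
Satisfying worlds: {1, 4}

2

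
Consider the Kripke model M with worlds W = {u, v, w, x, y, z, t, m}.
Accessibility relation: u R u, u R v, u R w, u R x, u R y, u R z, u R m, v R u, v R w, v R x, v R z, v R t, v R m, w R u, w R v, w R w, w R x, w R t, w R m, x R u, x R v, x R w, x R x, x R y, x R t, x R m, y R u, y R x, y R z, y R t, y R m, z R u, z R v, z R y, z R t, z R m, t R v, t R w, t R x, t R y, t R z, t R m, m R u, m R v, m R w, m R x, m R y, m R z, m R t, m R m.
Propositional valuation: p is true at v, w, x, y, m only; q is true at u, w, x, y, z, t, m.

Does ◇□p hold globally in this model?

Recall that □ψ holds at a world iff ψ holds at every accessible world, and ◇ψ holds iff ψ holds at some accessible world.
Let φ = ◇□p. Evaluate φ at each world:
  u (successors {u, v, w, x, y, z, m}): φ is false.
  v (successors {u, w, x, z, t, m}): φ is false.
  w (successors {u, v, w, x, t, m}): φ is false.
  x (successors {u, v, w, x, y, t, m}): φ is false.
  y (successors {u, x, z, t, m}): φ is false.
  z (successors {u, v, y, t, m}): φ is false.
  t (successors {v, w, x, y, z, m}): φ is false.
  m (successors {u, v, w, x, y, z, t, m}): φ is false.
Detail at u (counterexample):
  At u: ◇□p requires □p at some successor in {u, v, w, x, y, z, m}.
    At u: □p is false.
    At v: □p is false.
    At w: □p is false.
    At x: □p is false.
    At y: □p is false.
    At z: □p is false.
    At m: □p is false.
  So ◇□p is false at u.

No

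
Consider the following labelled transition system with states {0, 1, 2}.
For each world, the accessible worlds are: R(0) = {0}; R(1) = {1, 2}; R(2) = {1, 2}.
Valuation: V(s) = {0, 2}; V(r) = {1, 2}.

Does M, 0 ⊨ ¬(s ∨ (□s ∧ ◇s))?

At 0: s ∨ (□s ∧ ◇s) is true, so ¬(s ∨ (□s ∧ ◇s)) is false.
  At 0: s is true, □s ∧ ◇s is true, so s ∨ (□s ∧ ◇s) is true.
    At 0: □s is true, ◇s is true, so □s ∧ ◇s is true.
      At 0: □s requires s at every successor {0}.
        At 0: s is true.
      So □s is true at 0.
      At 0: ◇s requires s at some successor in {0}.
        s holds at 0, so ◇s is true at 0.

No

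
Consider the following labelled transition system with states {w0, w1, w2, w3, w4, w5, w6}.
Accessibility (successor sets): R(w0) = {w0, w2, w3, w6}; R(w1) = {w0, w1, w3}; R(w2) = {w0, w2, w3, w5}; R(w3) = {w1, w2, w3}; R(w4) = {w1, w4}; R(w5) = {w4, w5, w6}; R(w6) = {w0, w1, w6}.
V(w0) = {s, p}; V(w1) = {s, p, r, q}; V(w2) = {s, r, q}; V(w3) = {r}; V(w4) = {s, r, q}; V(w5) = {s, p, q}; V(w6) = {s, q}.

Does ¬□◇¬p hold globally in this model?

Let φ = ¬□◇¬p. Evaluate φ at each world:
  w0 (successors {w0, w2, w3, w6}): φ is false.
  w1 (successors {w0, w1, w3}): φ is false.
  w2 (successors {w0, w2, w3, w5}): φ is false.
  w3 (successors {w1, w2, w3}): φ is false.
  w4 (successors {w1, w4}): φ is false.
  w5 (successors {w4, w5, w6}): φ is false.
  w6 (successors {w0, w1, w6}): φ is false.
Detail at w0 (counterexample):
  At w0: □◇¬p is true, so ¬□◇¬p is false.
    At w0: □◇¬p requires ◇¬p at every successor {w0, w2, w3, w6}.
      At w0: ◇¬p is true.
      At w2: ◇¬p is true.
      At w3: ◇¬p is true.
      At w6: ◇¬p is true.
    So □◇¬p is true at w0.

No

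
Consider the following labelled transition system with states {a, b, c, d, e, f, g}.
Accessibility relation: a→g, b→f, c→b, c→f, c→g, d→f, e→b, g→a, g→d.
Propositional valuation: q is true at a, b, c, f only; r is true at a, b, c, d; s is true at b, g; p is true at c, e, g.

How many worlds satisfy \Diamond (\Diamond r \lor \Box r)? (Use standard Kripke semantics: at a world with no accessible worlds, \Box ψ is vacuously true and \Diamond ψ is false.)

4

Let φ = \Diamond (\Diamond r \lor \Box r). Evaluate φ at each world:
  a (successors {g}): φ is true.
  b (successors {f}): φ is true.
  c (successors {b, f, g}): φ is true.
  d (successors {f}): φ is true.
  e (successors {b}): φ is false.
  f (successors ∅): φ is false.
  g (successors {a, d}): φ is false.
For instance, at d:
  At d: \Diamond (\Diamond r \lor \Box r) requires \Diamond r \lor \Box r at some successor in {f}.
    \Diamond r \lor \Box r holds at f, so \Diamond (\Diamond r \lor \Box r) is true at d.
      At f: \Diamond r is false, \Box r is true, so \Diamond r \lor \Box r is true.
Satisfying worlds: {a, b, c, d}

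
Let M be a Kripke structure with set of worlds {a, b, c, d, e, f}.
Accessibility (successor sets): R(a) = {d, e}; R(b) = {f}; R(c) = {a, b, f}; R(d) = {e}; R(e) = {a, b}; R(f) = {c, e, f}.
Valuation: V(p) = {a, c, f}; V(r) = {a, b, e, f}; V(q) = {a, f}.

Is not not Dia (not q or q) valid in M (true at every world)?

Yes

Let φ = not not Dia (not q or q). Evaluate φ at each world:
  a (successors {d, e}): φ is true.
  b (successors {f}): φ is true.
  c (successors {a, b, f}): φ is true.
  d (successors {e}): φ is true.
  e (successors {a, b}): φ is true.
  f (successors {c, e, f}): φ is true.
For instance, at a:
  At a: not Dia (not q or q) is false, so not not Dia (not q or q) is true.
    At a: Dia (not q or q) is true, so not Dia (not q or q) is false.
      At a: Dia (not q or q) requires not q or q at some successor in {d, e}.
        not q or q holds at d, so Dia (not q or q) is true at a.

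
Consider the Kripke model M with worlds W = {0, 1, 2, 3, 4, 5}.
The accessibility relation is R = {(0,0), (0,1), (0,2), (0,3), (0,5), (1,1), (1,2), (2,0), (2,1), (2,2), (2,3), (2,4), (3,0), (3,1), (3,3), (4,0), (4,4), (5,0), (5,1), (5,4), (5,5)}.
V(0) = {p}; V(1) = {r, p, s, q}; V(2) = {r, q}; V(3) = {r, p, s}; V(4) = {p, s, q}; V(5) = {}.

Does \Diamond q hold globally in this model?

Recall that \Diamond ψ holds at a world iff ψ holds at some accessible world.
Let φ = \Diamond q. Evaluate φ at each world:
  0 (successors {0, 1, 2, 3, 5}): φ is true.
  1 (successors {1, 2}): φ is true.
  2 (successors {0, 1, 2, 3, 4}): φ is true.
  3 (successors {0, 1, 3}): φ is true.
  4 (successors {0, 4}): φ is true.
  5 (successors {0, 1, 4, 5}): φ is true.
For instance, at 5:
  At 5: \Diamond q requires q at some successor in {0, 1, 4, 5}.
    q holds at 1, so \Diamond q is true at 5.

Yes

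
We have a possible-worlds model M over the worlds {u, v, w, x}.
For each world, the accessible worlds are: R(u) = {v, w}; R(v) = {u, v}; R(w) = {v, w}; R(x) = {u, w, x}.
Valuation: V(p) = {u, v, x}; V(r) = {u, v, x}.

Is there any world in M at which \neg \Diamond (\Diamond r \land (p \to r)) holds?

No

Recall that \Diamond ψ holds at a world iff ψ holds at some accessible world.
Let φ = \neg \Diamond (\Diamond r \land (p \to r)). Evaluate φ at each world:
  u (successors {v, w}): φ is false.
  v (successors {u, v}): φ is false.
  w (successors {v, w}): φ is false.
  x (successors {u, w, x}): φ is false.
For instance, at x:
  At x: \Diamond (\Diamond r \land (p \to r)) is true, so \neg \Diamond (\Diamond r \land (p \to r)) is false.
    At x: \Diamond (\Diamond r \land (p \to r)) requires \Diamond r \land (p \to r) at some successor in {u, w, x}.
      \Diamond r \land (p \to r) holds at u, so \Diamond (\Diamond r \land (p \to r)) is true at x.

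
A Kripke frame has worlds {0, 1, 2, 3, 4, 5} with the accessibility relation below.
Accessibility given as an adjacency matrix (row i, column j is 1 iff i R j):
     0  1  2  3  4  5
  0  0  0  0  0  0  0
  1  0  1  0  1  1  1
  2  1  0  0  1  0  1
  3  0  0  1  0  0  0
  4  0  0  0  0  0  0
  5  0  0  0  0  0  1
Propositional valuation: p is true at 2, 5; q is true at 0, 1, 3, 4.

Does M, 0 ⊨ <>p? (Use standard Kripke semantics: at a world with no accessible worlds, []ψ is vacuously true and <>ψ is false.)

No

At 0: no accessible worlds, so <>p is false.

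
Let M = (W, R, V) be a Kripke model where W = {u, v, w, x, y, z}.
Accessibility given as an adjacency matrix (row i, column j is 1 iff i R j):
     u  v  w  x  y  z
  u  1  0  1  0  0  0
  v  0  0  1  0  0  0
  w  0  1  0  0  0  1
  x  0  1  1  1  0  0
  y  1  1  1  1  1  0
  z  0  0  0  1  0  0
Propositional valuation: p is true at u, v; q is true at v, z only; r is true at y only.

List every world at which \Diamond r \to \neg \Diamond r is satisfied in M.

Recall that \Diamond ψ holds at a world iff ψ holds at some accessible world.
Let φ = \Diamond r \to \neg \Diamond r. Evaluate φ at each world:
  u (successors {u, w}): φ is true.
  v (successors {w}): φ is true.
  w (successors {v, z}): φ is true.
  x (successors {v, w, x}): φ is true.
  y (successors {u, v, w, x, y}): φ is false.
  z (successors {x}): φ is true.
For instance, at x:
  At x: \Diamond r is false, \neg \Diamond r is true, so \Diamond r \to \neg \Diamond r is true.
    At x: \Diamond r requires r at some successor in {v, w, x}.
      At v: r is false.
      At w: r is false.
      At x: r is false.
    So \Diamond r is false at x.
    At x: \Diamond r is false, so \neg \Diamond r is true.
      At x: \Diamond r requires r at some successor in {v, w, x}.
        At v: r is false.
        At w: r is false.
        At x: r is false.
      So \Diamond r is false at x.
Satisfying worlds: {u, v, w, x, z}

u, v, w, x, z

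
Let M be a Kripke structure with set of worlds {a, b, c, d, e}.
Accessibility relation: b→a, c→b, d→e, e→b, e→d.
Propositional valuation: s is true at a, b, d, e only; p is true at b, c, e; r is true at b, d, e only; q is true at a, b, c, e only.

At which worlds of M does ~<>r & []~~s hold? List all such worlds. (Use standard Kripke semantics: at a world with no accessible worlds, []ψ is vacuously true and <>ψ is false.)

Let φ = ~<>r & []~~s. Evaluate φ at each world:
  a (successors ∅): φ is true.
  b (successors {a}): φ is true.
  c (successors {b}): φ is false.
  d (successors {e}): φ is false.
  e (successors {b, d}): φ is false.
For instance, at d:
  At d: ~<>r is false, []~~s is true, so ~<>r & []~~s is false.
    At d: <>r is true, so ~<>r is false.
      At d: <>r requires r at some successor in {e}.
        r holds at e, so <>r is true at d.
    At d: []~~s requires ~~s at every successor {e}.
      At e: ~~s is true.
    So []~~s is true at d.
Satisfying worlds: {a, b}

a, b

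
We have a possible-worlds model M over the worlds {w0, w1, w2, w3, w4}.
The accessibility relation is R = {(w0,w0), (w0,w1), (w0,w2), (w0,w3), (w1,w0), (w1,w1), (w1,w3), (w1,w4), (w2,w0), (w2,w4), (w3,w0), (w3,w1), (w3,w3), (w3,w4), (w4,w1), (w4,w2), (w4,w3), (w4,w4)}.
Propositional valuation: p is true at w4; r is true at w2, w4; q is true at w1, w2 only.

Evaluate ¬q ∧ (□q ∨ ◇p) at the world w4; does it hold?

Yes

Recall that □ψ holds at a world iff ψ holds at every accessible world, and ◇ψ holds iff ψ holds at some accessible world.
At w4: ¬q is true, □q ∨ ◇p is true, so ¬q ∧ (□q ∨ ◇p) is true.
  At w4: □q is false, ◇p is true, so □q ∨ ◇p is true.
    At w4: □q requires q at every successor {w1, w2, w3, w4}.
      q fails at w3, so □q is false at w4.
    At w4: ◇p requires p at some successor in {w1, w2, w3, w4}.
      p holds at w4, so ◇p is true at w4.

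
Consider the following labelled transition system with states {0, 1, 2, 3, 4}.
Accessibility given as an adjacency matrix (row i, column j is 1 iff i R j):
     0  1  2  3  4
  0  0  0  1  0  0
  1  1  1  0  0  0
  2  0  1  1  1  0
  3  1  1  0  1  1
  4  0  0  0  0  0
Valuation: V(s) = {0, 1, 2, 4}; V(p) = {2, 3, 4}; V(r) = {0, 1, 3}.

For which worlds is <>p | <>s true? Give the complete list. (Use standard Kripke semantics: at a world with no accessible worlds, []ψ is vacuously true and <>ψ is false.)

Recall that <>ψ holds at a world iff ψ holds at some accessible world.
Let φ = <>p | <>s. Evaluate φ at each world:
  0 (successors {2}): φ is true.
  1 (successors {0, 1}): φ is true.
  2 (successors {1, 2, 3}): φ is true.
  3 (successors {0, 1, 3, 4}): φ is true.
  4 (successors ∅): φ is false.
For instance, at 1:
  At 1: <>p is false, <>s is true, so <>p | <>s is true.
    At 1: <>p requires p at some successor in {0, 1}.
      At 0: p is false.
      At 1: p is false.
    So <>p is false at 1.
    At 1: <>s requires s at some successor in {0, 1}.
      s holds at 0, so <>s is true at 1.
Satisfying worlds: {0, 1, 2, 3}

0, 1, 2, 3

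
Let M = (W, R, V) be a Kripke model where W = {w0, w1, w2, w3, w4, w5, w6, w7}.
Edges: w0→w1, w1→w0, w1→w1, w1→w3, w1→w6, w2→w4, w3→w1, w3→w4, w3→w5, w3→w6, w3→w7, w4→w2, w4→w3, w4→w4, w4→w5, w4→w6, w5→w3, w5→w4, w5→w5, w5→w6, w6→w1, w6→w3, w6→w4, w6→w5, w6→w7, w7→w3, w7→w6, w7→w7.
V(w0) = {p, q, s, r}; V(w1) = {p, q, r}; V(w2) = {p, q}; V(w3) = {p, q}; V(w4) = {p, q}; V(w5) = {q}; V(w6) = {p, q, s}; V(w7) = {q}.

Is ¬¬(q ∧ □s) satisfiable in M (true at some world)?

No

Let φ = ¬¬(q ∧ □s). Evaluate φ at each world:
  w0 (successors {w1}): φ is false.
  w1 (successors {w0, w1, w3, w6}): φ is false.
  w2 (successors {w4}): φ is false.
  w3 (successors {w1, w4, w5, w6, w7}): φ is false.
  w4 (successors {w2, w3, w4, w5, w6}): φ is false.
  w5 (successors {w3, w4, w5, w6}): φ is false.
  w6 (successors {w1, w3, w4, w5, w7}): φ is false.
  w7 (successors {w3, w6, w7}): φ is false.
For instance, at w5:
  At w5: ¬(q ∧ □s) is true, so ¬¬(q ∧ □s) is false.
    At w5: q ∧ □s is false, so ¬(q ∧ □s) is true.
      At w5: q is true, □s is false, so q ∧ □s is false.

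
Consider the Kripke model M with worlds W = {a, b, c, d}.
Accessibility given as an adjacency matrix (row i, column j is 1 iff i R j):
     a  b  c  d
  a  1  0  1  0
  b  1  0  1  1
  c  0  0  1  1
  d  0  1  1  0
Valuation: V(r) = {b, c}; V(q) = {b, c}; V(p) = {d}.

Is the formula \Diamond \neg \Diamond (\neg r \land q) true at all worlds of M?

Yes

Let φ = \Diamond \neg \Diamond (\neg r \land q). Evaluate φ at each world:
  a (successors {a, c}): φ is true.
  b (successors {a, c, d}): φ is true.
  c (successors {c, d}): φ is true.
  d (successors {b, c}): φ is true.
For instance, at c:
  At c: \Diamond \neg \Diamond (\neg r \land q) requires \neg \Diamond (\neg r \land q) at some successor in {c, d}.
    \neg \Diamond (\neg r \land q) holds at c, so \Diamond \neg \Diamond (\neg r \land q) is true at c.
      At c: \Diamond (\neg r \land q) is false, so \neg \Diamond (\neg r \land q) is true.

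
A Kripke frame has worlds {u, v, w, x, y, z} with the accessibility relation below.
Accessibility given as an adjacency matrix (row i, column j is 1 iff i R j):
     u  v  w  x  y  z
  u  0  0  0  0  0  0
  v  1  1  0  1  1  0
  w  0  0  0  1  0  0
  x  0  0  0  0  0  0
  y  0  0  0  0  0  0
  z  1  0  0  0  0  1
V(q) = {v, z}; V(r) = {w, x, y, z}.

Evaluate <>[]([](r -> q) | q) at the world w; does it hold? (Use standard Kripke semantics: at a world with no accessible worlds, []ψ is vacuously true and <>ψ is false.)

At w: <>[]([](r -> q) | q) requires []([](r -> q) | q) at some successor in {x}.
  []([](r -> q) | q) holds at x, so <>[]([](r -> q) | q) is true at w.
    At x: no accessible worlds, so []([](r -> q) | q) holds vacuously.

Yes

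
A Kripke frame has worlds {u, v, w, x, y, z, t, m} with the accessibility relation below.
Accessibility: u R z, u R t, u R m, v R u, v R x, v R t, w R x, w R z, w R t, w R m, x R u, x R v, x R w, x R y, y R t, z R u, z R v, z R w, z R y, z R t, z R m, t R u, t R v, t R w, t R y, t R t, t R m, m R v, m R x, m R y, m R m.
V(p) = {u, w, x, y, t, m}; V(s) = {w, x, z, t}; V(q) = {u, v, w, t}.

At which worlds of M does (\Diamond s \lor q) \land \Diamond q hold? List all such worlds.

u, v, w, x, y, z, t, m

Recall that \Diamond ψ holds at a world iff ψ holds at some accessible world.
Let φ = (\Diamond s \lor q) \land \Diamond q. Evaluate φ at each world:
  u (successors {z, t, m}): φ is true.
  v (successors {u, x, t}): φ is true.
  w (successors {x, z, t, m}): φ is true.
  x (successors {u, v, w, y}): φ is true.
  y (successors {t}): φ is true.
  z (successors {u, v, w, y, t, m}): φ is true.
  t (successors {u, v, w, y, t, m}): φ is true.
  m (successors {v, x, y, m}): φ is true.
For instance, at w:
  At w: \Diamond s \lor q is true, \Diamond q is true, so (\Diamond s \lor q) \land \Diamond q is true.
    At w: \Diamond s is true, q is true, so \Diamond s \lor q is true.
      At w: \Diamond s requires s at some successor in {x, z, t, m}.
        s holds at x, so \Diamond s is true at w.
    At w: \Diamond q requires q at some successor in {x, z, t, m}.
      q holds at t, so \Diamond q is true at w.
Satisfying worlds: {u, v, w, x, y, z, t, m}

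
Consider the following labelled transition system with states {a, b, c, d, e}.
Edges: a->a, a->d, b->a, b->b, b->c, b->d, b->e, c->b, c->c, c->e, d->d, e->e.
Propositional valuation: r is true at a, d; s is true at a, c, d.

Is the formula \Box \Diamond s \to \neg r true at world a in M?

No

At a: \Box \Diamond s is true, \neg r is false, so \Box \Diamond s \to \neg r is false.
  At a: \Box \Diamond s requires \Diamond s at every successor {a, d}.
      At a: \Diamond s requires s at some successor in {a, d}.
        s holds at a, so \Diamond s is true at a.
      At d: \Diamond s requires s at some successor in {d}.
        s holds at d, so \Diamond s is true at d.
  So \Box \Diamond s is true at a.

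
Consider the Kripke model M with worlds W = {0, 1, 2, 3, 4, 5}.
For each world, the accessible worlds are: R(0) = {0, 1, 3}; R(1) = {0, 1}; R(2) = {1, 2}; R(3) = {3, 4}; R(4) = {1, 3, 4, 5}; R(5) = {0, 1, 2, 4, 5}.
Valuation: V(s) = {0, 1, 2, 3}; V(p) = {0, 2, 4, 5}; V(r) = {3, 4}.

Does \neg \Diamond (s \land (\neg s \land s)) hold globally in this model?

Let φ = \neg \Diamond (s \land (\neg s \land s)). Evaluate φ at each world:
  0 (successors {0, 1, 3}): φ is true.
  1 (successors {0, 1}): φ is true.
  2 (successors {1, 2}): φ is true.
  3 (successors {3, 4}): φ is true.
  4 (successors {1, 3, 4, 5}): φ is true.
  5 (successors {0, 1, 2, 4, 5}): φ is true.
For instance, at 3:
  At 3: \Diamond (s \land (\neg s \land s)) is false, so \neg \Diamond (s \land (\neg s \land s)) is true.
    At 3: \Diamond (s \land (\neg s \land s)) requires s \land (\neg s \land s) at some successor in {3, 4}.
      At 3: s \land (\neg s \land s) is false.
      At 4: s \land (\neg s \land s) is false.
    So \Diamond (s \land (\neg s \land s)) is false at 3.

Yes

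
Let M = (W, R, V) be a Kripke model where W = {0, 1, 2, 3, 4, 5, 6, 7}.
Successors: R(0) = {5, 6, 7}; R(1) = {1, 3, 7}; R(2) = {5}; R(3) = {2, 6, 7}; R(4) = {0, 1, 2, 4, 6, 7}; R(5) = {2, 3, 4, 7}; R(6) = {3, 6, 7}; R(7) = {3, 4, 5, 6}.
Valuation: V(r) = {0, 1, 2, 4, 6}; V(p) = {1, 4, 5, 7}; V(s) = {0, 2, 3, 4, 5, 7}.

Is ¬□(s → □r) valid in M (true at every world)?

Yes

Let φ = ¬□(s → □r). Evaluate φ at each world:
  0 (successors {5, 6, 7}): φ is true.
  1 (successors {1, 3, 7}): φ is true.
  2 (successors {5}): φ is true.
  3 (successors {2, 6, 7}): φ is true.
  4 (successors {0, 1, 2, 4, 6, 7}): φ is true.
  5 (successors {2, 3, 4, 7}): φ is true.
  6 (successors {3, 6, 7}): φ is true.
  7 (successors {3, 4, 5, 6}): φ is true.
For instance, at 5:
  At 5: □(s → □r) is false, so ¬□(s → □r) is true.
    At 5: □(s → □r) requires s → □r at every successor {2, 3, 4, 7}.
      s → □r fails at 2, so □(s → □r) is false at 5.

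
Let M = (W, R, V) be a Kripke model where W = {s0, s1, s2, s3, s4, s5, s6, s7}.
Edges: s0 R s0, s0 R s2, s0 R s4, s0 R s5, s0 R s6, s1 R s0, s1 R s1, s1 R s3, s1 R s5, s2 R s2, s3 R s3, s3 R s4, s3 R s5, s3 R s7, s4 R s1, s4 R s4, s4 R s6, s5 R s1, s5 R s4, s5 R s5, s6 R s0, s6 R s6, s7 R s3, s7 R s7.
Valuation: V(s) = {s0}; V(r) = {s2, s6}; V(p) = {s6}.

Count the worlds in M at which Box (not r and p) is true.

0

Let φ = Box (not r and p). Evaluate φ at each world:
  s0 (successors {s0, s2, s4, s5, s6}): φ is false.
  s1 (successors {s0, s1, s3, s5}): φ is false.
  s2 (successors {s2}): φ is false.
  s3 (successors {s3, s4, s5, s7}): φ is false.
  s4 (successors {s1, s4, s6}): φ is false.
  s5 (successors {s1, s4, s5}): φ is false.
  s6 (successors {s0, s6}): φ is false.
  s7 (successors {s3, s7}): φ is false.
For instance, at s4:
  At s4: Box (not r and p) requires not r and p at every successor {s1, s4, s6}.
    not r and p fails at s1, so Box (not r and p) is false at s4.
Satisfying worlds: none.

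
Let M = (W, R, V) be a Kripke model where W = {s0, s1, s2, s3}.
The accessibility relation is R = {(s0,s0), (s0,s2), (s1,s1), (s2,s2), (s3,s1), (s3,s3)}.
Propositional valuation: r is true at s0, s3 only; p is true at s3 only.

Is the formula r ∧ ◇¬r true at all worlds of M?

No

Let φ = r ∧ ◇¬r. Evaluate φ at each world:
  s0 (successors {s0, s2}): φ is true.
  s1 (successors {s1}): φ is false.
  s2 (successors {s2}): φ is false.
  s3 (successors {s1, s3}): φ is true.
Detail at s1 (counterexample):
  At s1: r is false, ◇¬r is true, so r ∧ ◇¬r is false.
    At s1: ◇¬r requires ¬r at some successor in {s1}.
      ¬r holds at s1, so ◇¬r is true at s1.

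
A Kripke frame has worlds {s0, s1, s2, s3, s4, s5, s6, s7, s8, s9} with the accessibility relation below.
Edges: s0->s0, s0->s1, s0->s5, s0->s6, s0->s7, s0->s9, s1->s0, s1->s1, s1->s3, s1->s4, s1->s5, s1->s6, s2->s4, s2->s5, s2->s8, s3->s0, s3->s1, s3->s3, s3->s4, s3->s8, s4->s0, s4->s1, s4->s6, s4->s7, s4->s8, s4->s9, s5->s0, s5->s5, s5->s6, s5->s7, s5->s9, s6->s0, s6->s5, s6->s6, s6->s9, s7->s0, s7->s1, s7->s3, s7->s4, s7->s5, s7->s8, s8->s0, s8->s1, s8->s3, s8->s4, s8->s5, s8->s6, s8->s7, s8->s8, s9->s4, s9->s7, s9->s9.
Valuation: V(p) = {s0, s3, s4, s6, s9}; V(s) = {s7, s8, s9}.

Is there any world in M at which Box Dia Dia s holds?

Yes

Let φ = Box Dia Dia s. Evaluate φ at each world:
  s0 (successors {s0, s1, s5, s6, s7, s9}): φ is true.
  s1 (successors {s0, s1, s3, s4, s5, s6}): φ is true.
  s2 (successors {s4, s5, s8}): φ is true.
  s3 (successors {s0, s1, s3, s4, s8}): φ is true.
  s4 (successors {s0, s1, s6, s7, s8, s9}): φ is true.
  s5 (successors {s0, s5, s6, s7, s9}): φ is true.
  s6 (successors {s0, s5, s6, s9}): φ is true.
  s7 (successors {s0, s1, s3, s4, s5, s8}): φ is true.
  s8 (successors {s0, s1, s3, s4, s5, s6, s7, s8}): φ is true.
  s9 (successors {s4, s7, s9}): φ is true.
Detail at s0 (witness):
  At s0: Box Dia Dia s requires Dia Dia s at every successor {s0, s1, s5, s6, s7, s9}.
    At s0: Dia Dia s is true.
    At s1: Dia Dia s is true.
    At s5: Dia Dia s is true.
    At s6: Dia Dia s is true.
    At s7: Dia Dia s is true.
    At s9: Dia Dia s is true.
  So Box Dia Dia s is true at s0.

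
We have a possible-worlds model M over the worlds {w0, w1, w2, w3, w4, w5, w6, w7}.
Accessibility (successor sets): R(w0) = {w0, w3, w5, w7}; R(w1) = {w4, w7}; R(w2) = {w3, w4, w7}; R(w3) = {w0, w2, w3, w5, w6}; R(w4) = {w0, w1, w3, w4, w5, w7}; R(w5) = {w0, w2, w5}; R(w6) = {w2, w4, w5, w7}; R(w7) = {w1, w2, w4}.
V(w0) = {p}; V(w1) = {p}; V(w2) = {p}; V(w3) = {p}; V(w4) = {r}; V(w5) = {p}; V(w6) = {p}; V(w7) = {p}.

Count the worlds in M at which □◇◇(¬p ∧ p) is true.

Recall that □ψ holds at a world iff ψ holds at every accessible world, and ◇ψ holds iff ψ holds at some accessible world.
Let φ = □◇◇(¬p ∧ p). Evaluate φ at each world:
  w0 (successors {w0, w3, w5, w7}): φ is false.
  w1 (successors {w4, w7}): φ is false.
  w2 (successors {w3, w4, w7}): φ is false.
  w3 (successors {w0, w2, w3, w5, w6}): φ is false.
  w4 (successors {w0, w1, w3, w4, w5, w7}): φ is false.
  w5 (successors {w0, w2, w5}): φ is false.
  w6 (successors {w2, w4, w5, w7}): φ is false.
  w7 (successors {w1, w2, w4}): φ is false.
For instance, at w3:
  At w3: □◇◇(¬p ∧ p) requires ◇◇(¬p ∧ p) at every successor {w0, w2, w3, w5, w6}.
    ◇◇(¬p ∧ p) fails at w0, so □◇◇(¬p ∧ p) is false at w3.
      At w0: ◇◇(¬p ∧ p) requires ◇(¬p ∧ p) at some successor in {w0, w3, w5, w7}.
        At w0: ◇(¬p ∧ p) is false.
        At w3: ◇(¬p ∧ p) is false.
        At w5: ◇(¬p ∧ p) is false.
        At w7: ◇(¬p ∧ p) is false.
      So ◇◇(¬p ∧ p) is false at w0.
Satisfying worlds: none.

0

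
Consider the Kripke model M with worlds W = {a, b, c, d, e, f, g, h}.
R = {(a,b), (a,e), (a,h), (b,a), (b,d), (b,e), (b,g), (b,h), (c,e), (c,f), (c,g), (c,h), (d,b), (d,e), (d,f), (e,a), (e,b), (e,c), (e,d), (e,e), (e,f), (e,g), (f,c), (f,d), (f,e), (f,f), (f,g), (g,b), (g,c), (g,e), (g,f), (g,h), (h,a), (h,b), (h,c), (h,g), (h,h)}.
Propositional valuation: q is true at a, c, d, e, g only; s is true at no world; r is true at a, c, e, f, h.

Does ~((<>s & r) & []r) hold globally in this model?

Let φ = ~((<>s & r) & []r). Evaluate φ at each world:
  a (successors {b, e, h}): φ is true.
  b (successors {a, d, e, g, h}): φ is true.
  c (successors {e, f, g, h}): φ is true.
  d (successors {b, e, f}): φ is true.
  e (successors {a, b, c, d, e, f, g}): φ is true.
  f (successors {c, d, e, f, g}): φ is true.
  g (successors {b, c, e, f, h}): φ is true.
  h (successors {a, b, c, g, h}): φ is true.
For instance, at d:
  At d: (<>s & r) & []r is false, so ~((<>s & r) & []r) is true.
    At d: <>s & r is false, []r is false, so (<>s & r) & []r is false.
      At d: <>s is false, r is false, so <>s & r is false.
      At d: []r requires r at every successor {b, e, f}.
        r fails at b, so []r is false at d.

Yes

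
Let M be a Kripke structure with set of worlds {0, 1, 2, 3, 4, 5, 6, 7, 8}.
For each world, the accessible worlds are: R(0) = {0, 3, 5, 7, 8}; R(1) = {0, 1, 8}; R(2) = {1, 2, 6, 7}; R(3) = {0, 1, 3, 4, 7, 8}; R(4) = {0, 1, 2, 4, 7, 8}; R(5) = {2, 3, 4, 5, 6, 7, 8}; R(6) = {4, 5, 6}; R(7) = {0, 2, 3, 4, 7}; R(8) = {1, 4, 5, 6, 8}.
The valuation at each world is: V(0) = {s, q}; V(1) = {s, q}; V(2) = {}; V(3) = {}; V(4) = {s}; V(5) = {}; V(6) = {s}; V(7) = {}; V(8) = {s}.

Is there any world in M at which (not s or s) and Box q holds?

No

Recall that Box ψ holds at a world iff ψ holds at every accessible world, and Dia ψ holds iff ψ holds at some accessible world.
Let φ = (not s or s) and Box q. Evaluate φ at each world:
  0 (successors {0, 3, 5, 7, 8}): φ is false.
  1 (successors {0, 1, 8}): φ is false.
  2 (successors {1, 2, 6, 7}): φ is false.
  3 (successors {0, 1, 3, 4, 7, 8}): φ is false.
  4 (successors {0, 1, 2, 4, 7, 8}): φ is false.
  5 (successors {2, 3, 4, 5, 6, 7, 8}): φ is false.
  6 (successors {4, 5, 6}): φ is false.
  7 (successors {0, 2, 3, 4, 7}): φ is false.
  8 (successors {1, 4, 5, 6, 8}): φ is false.
For instance, at 3:
  At 3: not s or s is true, Box q is false, so (not s or s) and Box q is false.
    At 3: Box q requires q at every successor {0, 1, 3, 4, 7, 8}.
      q fails at 3, so Box q is false at 3.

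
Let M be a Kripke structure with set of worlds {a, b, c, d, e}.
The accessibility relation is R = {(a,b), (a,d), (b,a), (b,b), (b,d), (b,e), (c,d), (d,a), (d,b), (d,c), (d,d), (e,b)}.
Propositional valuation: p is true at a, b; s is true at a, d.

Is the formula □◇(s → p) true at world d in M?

No

At d: □◇(s → p) requires ◇(s → p) at every successor {a, b, c, d}.
  ◇(s → p) fails at c, so □◇(s → p) is false at d.
    At c: ◇(s → p) requires s → p at some successor in {d}.
      At d: s → p is false.
    So ◇(s → p) is false at c.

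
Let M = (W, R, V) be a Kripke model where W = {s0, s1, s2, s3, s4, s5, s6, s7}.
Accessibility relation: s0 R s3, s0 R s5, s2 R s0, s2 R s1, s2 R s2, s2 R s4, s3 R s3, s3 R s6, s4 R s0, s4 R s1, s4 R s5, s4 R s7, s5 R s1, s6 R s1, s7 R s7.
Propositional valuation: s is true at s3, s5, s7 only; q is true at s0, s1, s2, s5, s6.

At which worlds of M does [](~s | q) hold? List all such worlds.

Recall that []ψ holds at a world iff ψ holds at every accessible world, and <>ψ holds iff ψ holds at some accessible world.
Let φ = [](~s | q). Evaluate φ at each world:
  s0 (successors {s3, s5}): φ is false.
  s1 (successors ∅): φ is true.
  s2 (successors {s0, s1, s2, s4}): φ is true.
  s3 (successors {s3, s6}): φ is false.
  s4 (successors {s0, s1, s5, s7}): φ is false.
  s5 (successors {s1}): φ is true.
  s6 (successors {s1}): φ is true.
  s7 (successors {s7}): φ is false.
For instance, at s3:
  At s3: [](~s | q) requires ~s | q at every successor {s3, s6}.
    ~s | q fails at s3, so [](~s | q) is false at s3.
Satisfying worlds: {s1, s2, s5, s6}

s1, s2, s5, s6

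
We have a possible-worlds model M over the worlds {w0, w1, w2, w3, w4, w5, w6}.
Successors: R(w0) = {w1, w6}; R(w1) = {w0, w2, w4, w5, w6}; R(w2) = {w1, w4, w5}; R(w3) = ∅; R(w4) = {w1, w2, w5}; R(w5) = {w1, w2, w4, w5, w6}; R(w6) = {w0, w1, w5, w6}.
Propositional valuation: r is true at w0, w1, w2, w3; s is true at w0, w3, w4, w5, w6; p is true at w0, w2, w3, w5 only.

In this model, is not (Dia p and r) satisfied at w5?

Yes

At w5: Dia p and r is false, so not (Dia p and r) is true.
  At w5: Dia p is true, r is false, so Dia p and r is false.
    At w5: Dia p requires p at some successor in {w1, w2, w4, w5, w6}.
      p holds at w2, so Dia p is true at w5.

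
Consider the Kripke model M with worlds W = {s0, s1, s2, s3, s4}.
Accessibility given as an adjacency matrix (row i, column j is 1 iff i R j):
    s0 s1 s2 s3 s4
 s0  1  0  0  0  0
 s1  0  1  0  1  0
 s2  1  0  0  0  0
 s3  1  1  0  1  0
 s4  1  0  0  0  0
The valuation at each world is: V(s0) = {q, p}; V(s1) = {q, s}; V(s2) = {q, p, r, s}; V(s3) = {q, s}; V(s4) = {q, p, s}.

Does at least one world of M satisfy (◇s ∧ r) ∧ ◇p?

No

Let φ = (◇s ∧ r) ∧ ◇p. Evaluate φ at each world:
  s0 (successors {s0}): φ is false.
  s1 (successors {s1, s3}): φ is false.
  s2 (successors {s0}): φ is false.
  s3 (successors {s0, s1, s3}): φ is false.
  s4 (successors {s0}): φ is false.
For instance, at s3:
  At s3: ◇s ∧ r is false, ◇p is true, so (◇s ∧ r) ∧ ◇p is false.
    At s3: ◇s is true, r is false, so ◇s ∧ r is false.
      At s3: ◇s requires s at some successor in {s0, s1, s3}.
        s holds at s1, so ◇s is true at s3.
    At s3: ◇p requires p at some successor in {s0, s1, s3}.
      p holds at s0, so ◇p is true at s3.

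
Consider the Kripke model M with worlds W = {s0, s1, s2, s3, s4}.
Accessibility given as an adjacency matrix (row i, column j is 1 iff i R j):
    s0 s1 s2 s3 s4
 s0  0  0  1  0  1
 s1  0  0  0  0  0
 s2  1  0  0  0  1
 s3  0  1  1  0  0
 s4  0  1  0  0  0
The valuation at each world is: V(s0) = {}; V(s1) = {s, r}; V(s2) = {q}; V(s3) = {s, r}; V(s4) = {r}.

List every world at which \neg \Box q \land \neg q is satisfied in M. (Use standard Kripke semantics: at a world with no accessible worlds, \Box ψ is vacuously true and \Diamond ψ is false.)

s0, s3, s4

Let φ = \neg \Box q \land \neg q. Evaluate φ at each world:
  s0 (successors {s2, s4}): φ is true.
  s1 (successors ∅): φ is false.
  s2 (successors {s0, s4}): φ is false.
  s3 (successors {s1, s2}): φ is true.
  s4 (successors {s1}): φ is true.
For instance, at s0:
  At s0: \neg \Box q is true, \neg q is true, so \neg \Box q \land \neg q is true.
    At s0: \Box q is false, so \neg \Box q is true.
      At s0: \Box q requires q at every successor {s2, s4}.
        q fails at s4, so \Box q is false at s0.
Satisfying worlds: {s0, s3, s4}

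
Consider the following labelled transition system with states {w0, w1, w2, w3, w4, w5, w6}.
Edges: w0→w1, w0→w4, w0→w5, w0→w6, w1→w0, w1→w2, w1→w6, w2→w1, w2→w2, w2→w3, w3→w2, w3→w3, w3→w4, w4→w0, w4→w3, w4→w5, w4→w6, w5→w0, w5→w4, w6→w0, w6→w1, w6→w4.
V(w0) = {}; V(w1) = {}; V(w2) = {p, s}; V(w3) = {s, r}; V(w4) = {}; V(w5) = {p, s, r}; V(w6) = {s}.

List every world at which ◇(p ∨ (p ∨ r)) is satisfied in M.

w0, w1, w2, w3, w4

Let φ = ◇(p ∨ (p ∨ r)). Evaluate φ at each world:
  w0 (successors {w1, w4, w5, w6}): φ is true.
  w1 (successors {w0, w2, w6}): φ is true.
  w2 (successors {w1, w2, w3}): φ is true.
  w3 (successors {w2, w3, w4}): φ is true.
  w4 (successors {w0, w3, w5, w6}): φ is true.
  w5 (successors {w0, w4}): φ is false.
  w6 (successors {w0, w1, w4}): φ is false.
For instance, at w0:
  At w0: ◇(p ∨ (p ∨ r)) requires p ∨ (p ∨ r) at some successor in {w1, w4, w5, w6}.
    p ∨ (p ∨ r) holds at w5, so ◇(p ∨ (p ∨ r)) is true at w0.
Satisfying worlds: {w0, w1, w2, w3, w4}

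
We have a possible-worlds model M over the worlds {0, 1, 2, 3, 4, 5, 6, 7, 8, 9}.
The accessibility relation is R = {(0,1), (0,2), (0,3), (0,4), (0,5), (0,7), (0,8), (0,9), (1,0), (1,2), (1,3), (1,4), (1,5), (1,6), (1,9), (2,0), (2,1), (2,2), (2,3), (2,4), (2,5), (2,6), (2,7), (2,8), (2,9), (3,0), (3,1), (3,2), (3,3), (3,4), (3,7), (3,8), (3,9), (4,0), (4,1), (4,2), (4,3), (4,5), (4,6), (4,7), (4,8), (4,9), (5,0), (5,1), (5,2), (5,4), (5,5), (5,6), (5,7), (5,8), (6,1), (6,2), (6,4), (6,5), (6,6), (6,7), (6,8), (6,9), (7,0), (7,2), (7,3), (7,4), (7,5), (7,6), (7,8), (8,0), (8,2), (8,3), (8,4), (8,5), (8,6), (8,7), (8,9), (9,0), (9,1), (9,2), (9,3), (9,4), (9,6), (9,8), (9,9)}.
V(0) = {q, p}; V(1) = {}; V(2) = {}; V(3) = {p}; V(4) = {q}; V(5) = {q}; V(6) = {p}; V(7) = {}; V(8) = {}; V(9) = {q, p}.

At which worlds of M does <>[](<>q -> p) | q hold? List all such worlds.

Let φ = <>[](<>q -> p) | q. Evaluate φ at each world:
  0 (successors {1, 2, 3, 4, 5, 7, 8, 9}): φ is true.
  1 (successors {0, 2, 3, 4, 5, 6, 9}): φ is false.
  2 (successors {0, 1, 2, 3, 4, 5, 6, 7, 8, 9}): φ is false.
  3 (successors {0, 1, 2, 3, 4, 7, 8, 9}): φ is false.
  4 (successors {0, 1, 2, 3, 5, 6, 7, 8, 9}): φ is true.
  5 (successors {0, 1, 2, 4, 5, 6, 7, 8}): φ is true.
  6 (successors {1, 2, 4, 5, 6, 7, 8, 9}): φ is false.
  7 (successors {0, 2, 3, 4, 5, 6, 8}): φ is false.
  8 (successors {0, 2, 3, 4, 5, 6, 7, 9}): φ is false.
  9 (successors {0, 1, 2, 3, 4, 6, 8, 9}): φ is true.
For instance, at 6:
  At 6: <>[](<>q -> p) is false, q is false, so <>[](<>q -> p) | q is false.
    At 6: <>[](<>q -> p) requires [](<>q -> p) at some successor in {1, 2, 4, 5, 6, 7, 8, 9}.
      At 1: [](<>q -> p) is false.
      At 2: [](<>q -> p) is false.
      At 4: [](<>q -> p) is false.
      At 5: [](<>q -> p) is false.
      At 6: [](<>q -> p) is false.
      At 7: [](<>q -> p) is false.
      At 8: [](<>q -> p) is false.
      At 9: [](<>q -> p) is false.
    So <>[](<>q -> p) is false at 6.
Satisfying worlds: {0, 4, 5, 9}

0, 4, 5, 9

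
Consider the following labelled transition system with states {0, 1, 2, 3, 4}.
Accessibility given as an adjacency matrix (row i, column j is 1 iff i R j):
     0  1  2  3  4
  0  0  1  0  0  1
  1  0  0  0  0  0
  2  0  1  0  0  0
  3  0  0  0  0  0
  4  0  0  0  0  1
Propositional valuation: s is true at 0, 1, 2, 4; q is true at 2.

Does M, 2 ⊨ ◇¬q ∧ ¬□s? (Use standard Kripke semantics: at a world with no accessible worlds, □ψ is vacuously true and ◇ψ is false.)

At 2: ◇¬q is true, ¬□s is false, so ◇¬q ∧ ¬□s is false.
  At 2: ◇¬q requires ¬q at some successor in {1}.
    ¬q holds at 1, so ◇¬q is true at 2.
  At 2: □s is true, so ¬□s is false.
    At 2: □s requires s at every successor {1}.
      At 1: s is true.
    So □s is true at 2.

No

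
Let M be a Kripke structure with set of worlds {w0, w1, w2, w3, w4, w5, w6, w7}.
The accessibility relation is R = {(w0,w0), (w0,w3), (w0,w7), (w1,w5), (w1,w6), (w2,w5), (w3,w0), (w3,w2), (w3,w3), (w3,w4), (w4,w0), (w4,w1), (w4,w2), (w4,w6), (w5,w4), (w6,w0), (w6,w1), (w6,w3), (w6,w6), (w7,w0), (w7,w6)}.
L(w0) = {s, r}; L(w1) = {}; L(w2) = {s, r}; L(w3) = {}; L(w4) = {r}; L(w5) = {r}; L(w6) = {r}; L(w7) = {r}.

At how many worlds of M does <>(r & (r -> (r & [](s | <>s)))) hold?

Let φ = <>(r & (r -> (r & [](s | <>s)))). Evaluate φ at each world:
  w0 (successors {w0, w3, w7}): φ is true.
  w1 (successors {w5, w6}): φ is true.
  w2 (successors {w5}): φ is true.
  w3 (successors {w0, w2, w3, w4}): φ is true.
  w4 (successors {w0, w1, w2, w6}): φ is true.
  w5 (successors {w4}): φ is false.
  w6 (successors {w0, w1, w3, w6}): φ is true.
  w7 (successors {w0, w6}): φ is true.
For instance, at w7:
  At w7: <>(r & (r -> (r & [](s | <>s)))) requires r & (r -> (r & [](s | <>s))) at some successor in {w0, w6}.
    r & (r -> (r & [](s | <>s))) holds at w0, so <>(r & (r -> (r & [](s | <>s)))) is true at w7.
      At w0: r is true, r -> (r & [](s | <>s)) is true, so r & (r -> (r & [](s | <>s))) is true.
Satisfying worlds: {w0, w1, w2, w3, w4, w6, w7}

7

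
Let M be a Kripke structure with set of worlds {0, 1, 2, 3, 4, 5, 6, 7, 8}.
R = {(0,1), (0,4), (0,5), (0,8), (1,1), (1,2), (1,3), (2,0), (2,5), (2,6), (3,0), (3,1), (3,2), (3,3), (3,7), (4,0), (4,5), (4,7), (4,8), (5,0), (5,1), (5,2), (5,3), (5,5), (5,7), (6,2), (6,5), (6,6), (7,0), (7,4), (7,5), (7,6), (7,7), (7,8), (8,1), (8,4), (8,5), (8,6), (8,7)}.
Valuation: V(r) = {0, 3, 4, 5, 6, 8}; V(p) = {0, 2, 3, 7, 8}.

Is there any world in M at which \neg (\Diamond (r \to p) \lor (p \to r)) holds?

Recall that \Diamond ψ holds at a world iff ψ holds at some accessible world.
Let φ = \neg (\Diamond (r \to p) \lor (p \to r)). Evaluate φ at each world:
  0 (successors {1, 4, 5, 8}): φ is false.
  1 (successors {1, 2, 3}): φ is false.
  2 (successors {0, 5, 6}): φ is false.
  3 (successors {0, 1, 2, 3, 7}): φ is false.
  4 (successors {0, 5, 7, 8}): φ is false.
  5 (successors {0, 1, 2, 3, 5, 7}): φ is false.
  6 (successors {2, 5, 6}): φ is false.
  7 (successors {0, 4, 5, 6, 7, 8}): φ is false.
  8 (successors {1, 4, 5, 6, 7}): φ is false.
For instance, at 3:
  At 3: \Diamond (r \to p) \lor (p \to r) is true, so \neg (\Diamond (r \to p) \lor (p \to r)) is false.
    At 3: \Diamond (r \to p) is true, p \to r is true, so \Diamond (r \to p) \lor (p \to r) is true.
      At 3: \Diamond (r \to p) requires r \to p at some successor in {0, 1, 2, 3, 7}.
        r \to p holds at 0, so \Diamond (r \to p) is true at 3.

No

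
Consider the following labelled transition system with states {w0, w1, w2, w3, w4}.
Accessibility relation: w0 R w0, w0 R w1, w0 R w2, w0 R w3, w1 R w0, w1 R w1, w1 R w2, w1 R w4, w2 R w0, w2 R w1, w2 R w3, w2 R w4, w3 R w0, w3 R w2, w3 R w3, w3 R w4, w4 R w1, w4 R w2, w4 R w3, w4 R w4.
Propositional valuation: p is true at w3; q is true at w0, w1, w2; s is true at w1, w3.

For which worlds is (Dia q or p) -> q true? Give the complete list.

Let φ = (Dia q or p) -> q. Evaluate φ at each world:
  w0 (successors {w0, w1, w2, w3}): φ is true.
  w1 (successors {w0, w1, w2, w4}): φ is true.
  w2 (successors {w0, w1, w3, w4}): φ is true.
  w3 (successors {w0, w2, w3, w4}): φ is false.
  w4 (successors {w1, w2, w3, w4}): φ is false.
For instance, at w2:
  At w2: Dia q or p is true, q is true, so (Dia q or p) -> q is true.
    At w2: Dia q is true, p is false, so Dia q or p is true.
      At w2: Dia q requires q at some successor in {w0, w1, w3, w4}.
        q holds at w0, so Dia q is true at w2.
Satisfying worlds: {w0, w1, w2}

w0, w1, w2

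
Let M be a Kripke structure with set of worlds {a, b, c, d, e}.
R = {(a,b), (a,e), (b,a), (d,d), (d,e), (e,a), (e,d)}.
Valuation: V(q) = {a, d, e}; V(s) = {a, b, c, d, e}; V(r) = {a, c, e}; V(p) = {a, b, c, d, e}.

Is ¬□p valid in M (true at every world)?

Recall that □ψ holds at a world iff ψ holds at every accessible world, and ◇ψ holds iff ψ holds at some accessible world.
Let φ = ¬□p. Evaluate φ at each world:
  a (successors {b, e}): φ is false.
  b (successors {a}): φ is false.
  c (successors ∅): φ is false.
  d (successors {d, e}): φ is false.
  e (successors {a, d}): φ is false.
Detail at a (counterexample):
  At a: □p is true, so ¬□p is false.
    At a: □p requires p at every successor {b, e}.
      At b: p is true.
      At e: p is true.
    So □p is true at a.

No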